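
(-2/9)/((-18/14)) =14/81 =0.17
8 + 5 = 13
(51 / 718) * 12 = 306 / 359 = 0.85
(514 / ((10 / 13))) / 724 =3341 / 3620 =0.92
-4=-4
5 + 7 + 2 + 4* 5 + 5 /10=69 /2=34.50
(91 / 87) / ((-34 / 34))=-91 / 87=-1.05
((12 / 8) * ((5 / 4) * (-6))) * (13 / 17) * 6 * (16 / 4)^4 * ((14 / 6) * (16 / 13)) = -645120 / 17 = -37948.24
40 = 40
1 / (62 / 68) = 34 / 31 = 1.10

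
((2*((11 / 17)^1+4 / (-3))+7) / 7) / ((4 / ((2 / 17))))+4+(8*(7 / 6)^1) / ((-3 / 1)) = 4747 / 5202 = 0.91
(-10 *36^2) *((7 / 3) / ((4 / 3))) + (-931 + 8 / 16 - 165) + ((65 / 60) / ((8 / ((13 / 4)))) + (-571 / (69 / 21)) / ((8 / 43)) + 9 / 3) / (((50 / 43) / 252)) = -225464.11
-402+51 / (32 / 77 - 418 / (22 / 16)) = -3133693 / 7792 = -402.17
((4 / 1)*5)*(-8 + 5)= -60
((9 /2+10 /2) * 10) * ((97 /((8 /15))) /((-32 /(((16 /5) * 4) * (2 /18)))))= -9215 /12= -767.92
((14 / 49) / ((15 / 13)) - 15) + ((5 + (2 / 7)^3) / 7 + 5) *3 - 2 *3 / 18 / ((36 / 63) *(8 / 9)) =2010181 / 1152480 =1.74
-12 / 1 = -12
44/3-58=-43.33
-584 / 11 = -53.09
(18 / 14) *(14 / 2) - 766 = -757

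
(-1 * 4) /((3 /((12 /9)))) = -16 /9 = -1.78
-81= -81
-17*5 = -85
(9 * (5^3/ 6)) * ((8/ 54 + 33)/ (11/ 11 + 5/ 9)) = 111875/ 28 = 3995.54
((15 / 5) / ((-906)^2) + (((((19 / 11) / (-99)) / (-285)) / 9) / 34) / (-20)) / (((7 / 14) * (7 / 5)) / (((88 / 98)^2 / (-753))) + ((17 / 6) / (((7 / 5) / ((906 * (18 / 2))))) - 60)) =232625372 / 1007677893506286465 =0.00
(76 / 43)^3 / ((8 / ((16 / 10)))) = 438976 / 397535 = 1.10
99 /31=3.19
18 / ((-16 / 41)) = -369 / 8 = -46.12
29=29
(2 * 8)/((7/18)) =288/7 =41.14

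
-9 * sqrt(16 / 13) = -9.98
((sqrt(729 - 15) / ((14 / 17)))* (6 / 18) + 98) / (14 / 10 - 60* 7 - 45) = -0.23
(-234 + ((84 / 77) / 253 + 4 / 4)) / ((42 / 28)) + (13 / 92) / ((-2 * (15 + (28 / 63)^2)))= -12771800431 / 82220952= -155.34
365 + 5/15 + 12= 1132/3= 377.33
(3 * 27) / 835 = 81 / 835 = 0.10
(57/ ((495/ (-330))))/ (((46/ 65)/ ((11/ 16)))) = -13585/ 368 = -36.92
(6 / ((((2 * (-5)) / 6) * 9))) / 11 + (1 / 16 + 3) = 2663 / 880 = 3.03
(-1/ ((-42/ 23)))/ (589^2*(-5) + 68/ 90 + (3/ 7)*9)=-345/ 1092798244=-0.00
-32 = -32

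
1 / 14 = 0.07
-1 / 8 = -0.12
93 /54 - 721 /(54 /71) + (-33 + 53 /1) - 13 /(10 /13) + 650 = -293.16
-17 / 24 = -0.71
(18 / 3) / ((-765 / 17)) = -2 / 15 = -0.13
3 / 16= 0.19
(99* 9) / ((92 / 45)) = 40095 / 92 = 435.82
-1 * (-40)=40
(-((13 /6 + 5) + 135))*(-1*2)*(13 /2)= 11089 /6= 1848.17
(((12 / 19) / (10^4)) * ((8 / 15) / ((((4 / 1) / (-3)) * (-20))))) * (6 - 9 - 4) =-0.00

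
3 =3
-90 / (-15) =6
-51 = -51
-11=-11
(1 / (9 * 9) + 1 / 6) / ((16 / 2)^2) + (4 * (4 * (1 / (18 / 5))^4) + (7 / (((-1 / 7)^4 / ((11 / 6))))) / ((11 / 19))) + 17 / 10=223489556833 / 4199040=53223.96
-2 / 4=-1 / 2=-0.50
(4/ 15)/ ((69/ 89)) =356/ 1035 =0.34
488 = 488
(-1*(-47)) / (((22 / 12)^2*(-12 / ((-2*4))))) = 1128 / 121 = 9.32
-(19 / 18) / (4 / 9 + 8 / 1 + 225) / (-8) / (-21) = -19 / 705936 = -0.00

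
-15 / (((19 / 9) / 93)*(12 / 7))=-385.46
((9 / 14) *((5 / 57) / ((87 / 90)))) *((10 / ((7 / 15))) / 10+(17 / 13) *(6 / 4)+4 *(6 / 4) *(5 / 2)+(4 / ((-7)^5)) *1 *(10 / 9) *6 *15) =64690425 / 58118606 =1.11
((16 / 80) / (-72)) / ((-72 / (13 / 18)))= 0.00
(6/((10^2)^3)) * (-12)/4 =-9/500000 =-0.00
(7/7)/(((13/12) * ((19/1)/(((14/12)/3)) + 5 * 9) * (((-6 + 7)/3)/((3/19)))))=84/18031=0.00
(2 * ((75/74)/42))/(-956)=-25/495208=-0.00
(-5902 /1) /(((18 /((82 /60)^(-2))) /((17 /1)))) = -5016700 /1681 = -2984.35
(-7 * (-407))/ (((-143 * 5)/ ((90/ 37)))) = -126/ 13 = -9.69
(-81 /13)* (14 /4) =-567 /26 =-21.81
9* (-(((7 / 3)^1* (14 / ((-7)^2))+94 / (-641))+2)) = -14538 / 641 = -22.68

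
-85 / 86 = -0.99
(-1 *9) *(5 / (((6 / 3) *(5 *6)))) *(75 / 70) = -45 / 56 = -0.80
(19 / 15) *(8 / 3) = 152 / 45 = 3.38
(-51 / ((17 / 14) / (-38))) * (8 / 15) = 4256 / 5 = 851.20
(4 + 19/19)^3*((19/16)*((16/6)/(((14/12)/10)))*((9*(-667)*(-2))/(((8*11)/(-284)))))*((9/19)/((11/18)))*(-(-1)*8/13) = -690465060000/11011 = -62706844.07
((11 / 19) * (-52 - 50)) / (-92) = 561 / 874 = 0.64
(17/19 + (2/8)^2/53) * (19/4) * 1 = 14435/3392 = 4.26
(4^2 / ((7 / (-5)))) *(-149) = 11920 / 7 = 1702.86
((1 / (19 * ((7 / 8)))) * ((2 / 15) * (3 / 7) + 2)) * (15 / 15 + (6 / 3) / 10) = 3456 / 23275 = 0.15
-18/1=-18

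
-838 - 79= -917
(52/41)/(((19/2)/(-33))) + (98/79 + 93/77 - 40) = -198821489/4738657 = -41.96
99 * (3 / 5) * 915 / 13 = 54351 / 13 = 4180.85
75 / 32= 2.34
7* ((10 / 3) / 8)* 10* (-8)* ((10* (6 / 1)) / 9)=-14000 / 9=-1555.56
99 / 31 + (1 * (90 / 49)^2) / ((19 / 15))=8282781 / 1414189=5.86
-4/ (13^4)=-4/ 28561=-0.00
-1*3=-3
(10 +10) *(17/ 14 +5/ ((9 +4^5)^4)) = 193575418767270/ 7970752537447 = 24.29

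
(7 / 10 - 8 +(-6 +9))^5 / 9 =-147008443 / 900000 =-163.34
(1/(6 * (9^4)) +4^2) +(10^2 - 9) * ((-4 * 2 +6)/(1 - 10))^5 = 1895395/118098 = 16.05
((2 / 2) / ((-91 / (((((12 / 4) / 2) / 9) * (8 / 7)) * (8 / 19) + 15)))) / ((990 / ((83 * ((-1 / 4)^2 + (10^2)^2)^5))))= -1389383678946599602.41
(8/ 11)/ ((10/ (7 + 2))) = 36/ 55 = 0.65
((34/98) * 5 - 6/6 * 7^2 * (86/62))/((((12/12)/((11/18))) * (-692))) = 46112/788361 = 0.06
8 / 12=2 / 3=0.67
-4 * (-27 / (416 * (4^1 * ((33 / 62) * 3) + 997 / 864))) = 90396 / 2625727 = 0.03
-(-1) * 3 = 3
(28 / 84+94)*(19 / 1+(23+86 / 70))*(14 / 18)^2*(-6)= -5994506 / 405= -14801.25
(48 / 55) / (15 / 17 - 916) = -816 / 855635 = -0.00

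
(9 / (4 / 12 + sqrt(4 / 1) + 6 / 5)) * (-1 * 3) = -405 / 53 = -7.64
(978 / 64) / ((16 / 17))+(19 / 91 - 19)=-119037 / 46592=-2.55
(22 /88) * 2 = 1 /2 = 0.50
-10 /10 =-1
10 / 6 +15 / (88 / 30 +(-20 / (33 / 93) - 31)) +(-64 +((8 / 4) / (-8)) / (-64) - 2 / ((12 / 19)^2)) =-2167222429 / 32097024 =-67.52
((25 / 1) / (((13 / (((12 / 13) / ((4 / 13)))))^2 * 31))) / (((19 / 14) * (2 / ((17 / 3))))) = 8925 / 99541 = 0.09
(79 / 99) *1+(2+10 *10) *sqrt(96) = 79 / 99+408 *sqrt(6) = 1000.19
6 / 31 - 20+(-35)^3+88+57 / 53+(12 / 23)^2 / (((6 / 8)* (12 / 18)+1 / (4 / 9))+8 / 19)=-8966259931032 / 209464427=-42805.65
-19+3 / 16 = -301 / 16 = -18.81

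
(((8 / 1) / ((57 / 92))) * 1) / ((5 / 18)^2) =79488 / 475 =167.34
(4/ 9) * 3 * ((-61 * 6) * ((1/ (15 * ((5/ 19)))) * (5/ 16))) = -1159/ 30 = -38.63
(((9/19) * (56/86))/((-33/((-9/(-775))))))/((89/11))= -756/56352575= -0.00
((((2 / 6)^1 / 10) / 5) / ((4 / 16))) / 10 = 1 / 375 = 0.00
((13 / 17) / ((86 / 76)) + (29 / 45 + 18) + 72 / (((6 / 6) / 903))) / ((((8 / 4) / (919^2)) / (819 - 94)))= 261986069161215355 / 13158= 19910781969996.61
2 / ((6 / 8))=8 / 3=2.67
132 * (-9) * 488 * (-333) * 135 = 26062391520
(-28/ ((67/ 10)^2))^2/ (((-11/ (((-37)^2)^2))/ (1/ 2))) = -7346711120000/ 221662331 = -33143.71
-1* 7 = -7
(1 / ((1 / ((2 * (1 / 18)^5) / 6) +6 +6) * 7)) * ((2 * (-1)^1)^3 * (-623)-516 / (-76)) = 0.00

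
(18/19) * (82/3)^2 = 13448/19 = 707.79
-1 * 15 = -15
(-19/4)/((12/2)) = -19/24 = -0.79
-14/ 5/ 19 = -14/ 95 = -0.15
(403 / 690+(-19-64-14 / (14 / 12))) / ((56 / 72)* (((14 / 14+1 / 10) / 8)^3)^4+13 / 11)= -14773663578036633600000000000 / 184924111902134156655172891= -79.89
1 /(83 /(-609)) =-7.34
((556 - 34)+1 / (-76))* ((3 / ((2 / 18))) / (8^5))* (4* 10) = 5355585 / 311296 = 17.20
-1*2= -2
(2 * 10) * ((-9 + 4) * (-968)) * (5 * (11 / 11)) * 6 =2904000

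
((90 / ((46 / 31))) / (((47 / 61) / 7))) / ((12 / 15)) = 2978325 / 4324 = 688.79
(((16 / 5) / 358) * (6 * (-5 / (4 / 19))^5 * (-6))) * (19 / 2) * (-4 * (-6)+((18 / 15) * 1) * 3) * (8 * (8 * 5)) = 204018799587.99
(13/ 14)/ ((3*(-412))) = -13/ 17304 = -0.00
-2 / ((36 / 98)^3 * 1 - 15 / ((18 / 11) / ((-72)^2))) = 117649 / 2795337324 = 0.00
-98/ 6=-49/ 3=-16.33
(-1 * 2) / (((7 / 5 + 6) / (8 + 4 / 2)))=-100 / 37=-2.70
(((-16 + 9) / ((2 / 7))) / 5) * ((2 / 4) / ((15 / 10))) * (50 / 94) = -245 / 282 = -0.87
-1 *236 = -236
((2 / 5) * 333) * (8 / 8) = 666 / 5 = 133.20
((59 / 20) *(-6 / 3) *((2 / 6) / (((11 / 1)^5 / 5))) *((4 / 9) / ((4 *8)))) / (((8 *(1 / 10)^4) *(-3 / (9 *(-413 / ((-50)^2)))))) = -24367 / 46382688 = -0.00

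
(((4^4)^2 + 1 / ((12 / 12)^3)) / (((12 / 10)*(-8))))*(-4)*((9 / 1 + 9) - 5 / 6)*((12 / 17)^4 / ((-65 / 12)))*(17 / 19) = -23329074816 / 1213511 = -19224.44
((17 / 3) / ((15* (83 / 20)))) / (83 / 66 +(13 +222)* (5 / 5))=1496 / 3882657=0.00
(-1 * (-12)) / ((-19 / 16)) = -192 / 19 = -10.11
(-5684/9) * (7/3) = -1473.63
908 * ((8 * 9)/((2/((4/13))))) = 130752/13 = 10057.85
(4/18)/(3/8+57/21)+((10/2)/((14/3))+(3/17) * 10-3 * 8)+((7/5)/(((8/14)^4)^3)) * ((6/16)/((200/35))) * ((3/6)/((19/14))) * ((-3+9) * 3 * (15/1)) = 71051720082763469429/9449940052869120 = 7518.75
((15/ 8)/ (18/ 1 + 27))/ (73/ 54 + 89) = 9/ 19516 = 0.00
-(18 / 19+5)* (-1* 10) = 59.47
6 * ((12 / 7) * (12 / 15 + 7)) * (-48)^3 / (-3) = 103514112 / 35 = 2957546.06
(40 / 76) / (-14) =-5 / 133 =-0.04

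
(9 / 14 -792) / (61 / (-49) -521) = 25851 / 17060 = 1.52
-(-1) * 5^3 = 125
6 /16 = 3 /8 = 0.38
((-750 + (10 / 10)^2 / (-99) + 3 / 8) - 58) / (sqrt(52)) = -639647 * sqrt(13) / 20592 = -112.00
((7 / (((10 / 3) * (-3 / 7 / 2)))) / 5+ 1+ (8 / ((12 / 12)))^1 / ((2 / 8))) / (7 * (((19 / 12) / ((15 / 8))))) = 3492 / 665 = 5.25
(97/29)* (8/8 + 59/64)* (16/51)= 3977/1972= 2.02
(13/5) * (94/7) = 1222/35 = 34.91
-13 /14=-0.93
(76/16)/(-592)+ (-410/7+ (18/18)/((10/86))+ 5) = -44.98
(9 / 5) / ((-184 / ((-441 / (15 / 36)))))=10.35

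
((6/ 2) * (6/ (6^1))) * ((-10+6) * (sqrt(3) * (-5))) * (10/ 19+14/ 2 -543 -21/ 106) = -32365290 * sqrt(3)/ 1007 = -55668.65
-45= -45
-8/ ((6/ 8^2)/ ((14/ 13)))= -3584/ 39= -91.90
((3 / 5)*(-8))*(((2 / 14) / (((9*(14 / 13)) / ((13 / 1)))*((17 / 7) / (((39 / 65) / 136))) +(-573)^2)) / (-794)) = 676 / 257321324365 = 0.00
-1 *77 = -77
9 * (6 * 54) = 2916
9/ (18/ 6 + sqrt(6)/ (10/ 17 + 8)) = 95922/ 31685 - 3723*sqrt(6)/ 31685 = 2.74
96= 96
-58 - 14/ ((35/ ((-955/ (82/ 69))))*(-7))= -29825/ 287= -103.92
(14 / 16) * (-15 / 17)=-105 / 136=-0.77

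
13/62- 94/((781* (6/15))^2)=3946534/18908791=0.21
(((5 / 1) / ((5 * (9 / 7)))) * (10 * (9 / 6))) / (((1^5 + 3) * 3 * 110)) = 7 / 792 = 0.01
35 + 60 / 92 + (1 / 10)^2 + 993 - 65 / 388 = 57364289 / 55775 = 1028.49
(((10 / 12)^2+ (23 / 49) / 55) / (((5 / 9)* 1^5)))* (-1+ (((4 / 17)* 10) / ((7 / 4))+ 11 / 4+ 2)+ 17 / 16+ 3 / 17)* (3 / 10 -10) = -79778617769 / 1026256000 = -77.74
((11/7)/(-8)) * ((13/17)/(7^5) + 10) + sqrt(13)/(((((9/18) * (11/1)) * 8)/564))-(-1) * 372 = 141 * sqrt(13)/11 + 5920668975/16000264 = 416.25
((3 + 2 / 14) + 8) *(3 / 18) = 13 / 7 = 1.86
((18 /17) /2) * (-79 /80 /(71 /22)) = -7821 /48280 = -0.16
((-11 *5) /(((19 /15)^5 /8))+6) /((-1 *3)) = 106422802 /2476099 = 42.98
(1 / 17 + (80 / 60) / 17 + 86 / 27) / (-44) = -1525 / 20196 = -0.08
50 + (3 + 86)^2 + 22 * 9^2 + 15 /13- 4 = 126752 /13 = 9750.15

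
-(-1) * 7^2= 49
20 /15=4 /3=1.33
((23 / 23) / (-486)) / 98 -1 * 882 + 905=1095443 / 47628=23.00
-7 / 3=-2.33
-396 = -396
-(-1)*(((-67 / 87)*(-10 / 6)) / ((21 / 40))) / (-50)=-268 / 5481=-0.05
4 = 4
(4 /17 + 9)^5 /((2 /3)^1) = 100773.17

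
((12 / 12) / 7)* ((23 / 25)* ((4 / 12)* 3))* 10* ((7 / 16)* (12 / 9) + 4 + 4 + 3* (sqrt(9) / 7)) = 19067 / 1470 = 12.97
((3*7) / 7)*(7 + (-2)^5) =-75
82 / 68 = 41 / 34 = 1.21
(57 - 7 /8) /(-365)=-449 /2920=-0.15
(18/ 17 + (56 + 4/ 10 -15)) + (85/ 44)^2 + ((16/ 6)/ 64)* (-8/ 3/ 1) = 68245781/ 1481040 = 46.08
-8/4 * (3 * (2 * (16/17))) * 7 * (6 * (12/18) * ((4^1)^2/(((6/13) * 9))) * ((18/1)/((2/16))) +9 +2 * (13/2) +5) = -177539.76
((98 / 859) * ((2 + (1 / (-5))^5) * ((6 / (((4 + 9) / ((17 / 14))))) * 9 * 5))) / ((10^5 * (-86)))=-20078037 / 30011312500000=-0.00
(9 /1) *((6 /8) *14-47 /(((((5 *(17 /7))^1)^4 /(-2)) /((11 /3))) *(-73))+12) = 1543296582321 /7621291250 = 202.50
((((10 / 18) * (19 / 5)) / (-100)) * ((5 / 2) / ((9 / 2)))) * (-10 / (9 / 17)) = 323 / 1458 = 0.22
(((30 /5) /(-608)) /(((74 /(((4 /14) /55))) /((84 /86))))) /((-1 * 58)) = 9 /771444080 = 0.00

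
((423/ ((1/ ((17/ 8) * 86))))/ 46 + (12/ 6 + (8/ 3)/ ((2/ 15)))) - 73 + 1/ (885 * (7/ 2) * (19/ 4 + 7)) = 87299712257/ 53574360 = 1629.51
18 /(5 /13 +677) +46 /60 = 0.79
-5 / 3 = -1.67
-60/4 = -15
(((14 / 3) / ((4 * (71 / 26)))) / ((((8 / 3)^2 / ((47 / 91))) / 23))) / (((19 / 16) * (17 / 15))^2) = 2918700 / 7407359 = 0.39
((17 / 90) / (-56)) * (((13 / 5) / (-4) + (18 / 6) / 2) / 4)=-289 / 403200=-0.00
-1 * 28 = -28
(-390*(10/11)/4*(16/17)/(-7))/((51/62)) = 322400/22253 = 14.49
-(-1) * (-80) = -80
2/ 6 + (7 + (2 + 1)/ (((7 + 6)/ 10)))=376/ 39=9.64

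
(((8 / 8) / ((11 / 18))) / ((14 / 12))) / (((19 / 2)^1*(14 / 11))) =108 / 931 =0.12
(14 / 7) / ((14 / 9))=9 / 7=1.29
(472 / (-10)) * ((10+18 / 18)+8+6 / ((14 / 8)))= -37052 / 35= -1058.63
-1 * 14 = -14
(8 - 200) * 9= -1728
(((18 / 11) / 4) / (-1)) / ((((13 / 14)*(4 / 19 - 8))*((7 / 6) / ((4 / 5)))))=0.04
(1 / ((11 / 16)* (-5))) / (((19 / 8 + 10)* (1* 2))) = -64 / 5445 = -0.01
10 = 10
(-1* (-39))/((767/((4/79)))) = 12/4661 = 0.00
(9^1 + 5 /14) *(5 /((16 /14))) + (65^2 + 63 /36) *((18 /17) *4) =17942.47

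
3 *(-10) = -30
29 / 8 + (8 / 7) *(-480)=-30517 / 56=-544.95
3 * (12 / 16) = 9 / 4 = 2.25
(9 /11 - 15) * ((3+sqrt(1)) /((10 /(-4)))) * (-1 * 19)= -23712 /55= -431.13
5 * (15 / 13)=75 / 13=5.77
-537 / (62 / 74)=-19869 / 31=-640.94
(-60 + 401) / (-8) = -341 / 8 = -42.62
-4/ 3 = -1.33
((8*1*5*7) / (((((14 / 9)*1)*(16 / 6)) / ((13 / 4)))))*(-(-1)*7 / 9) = 1365 / 8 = 170.62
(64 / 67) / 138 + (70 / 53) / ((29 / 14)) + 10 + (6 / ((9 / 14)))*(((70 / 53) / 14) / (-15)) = 225654410 / 21316653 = 10.59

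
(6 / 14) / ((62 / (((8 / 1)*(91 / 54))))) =26 / 279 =0.09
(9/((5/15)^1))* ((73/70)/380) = 1971/26600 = 0.07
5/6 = 0.83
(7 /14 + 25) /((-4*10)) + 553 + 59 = 611.36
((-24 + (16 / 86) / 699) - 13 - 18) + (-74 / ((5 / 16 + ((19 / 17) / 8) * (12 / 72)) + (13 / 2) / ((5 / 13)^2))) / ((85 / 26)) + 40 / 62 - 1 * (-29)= -10884282070562 / 420798090171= -25.87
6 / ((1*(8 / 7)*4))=21 / 16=1.31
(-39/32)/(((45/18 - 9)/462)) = 693/8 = 86.62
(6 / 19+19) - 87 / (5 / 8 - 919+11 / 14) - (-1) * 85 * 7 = 599858288 / 976315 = 614.41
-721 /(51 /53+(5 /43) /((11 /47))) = -18074749 /36578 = -494.14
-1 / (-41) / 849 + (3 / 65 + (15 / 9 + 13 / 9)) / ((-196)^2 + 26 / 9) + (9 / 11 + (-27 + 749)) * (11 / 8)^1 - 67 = 2900503709349967 / 3129336061800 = 926.88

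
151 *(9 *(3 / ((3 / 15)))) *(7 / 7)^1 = 20385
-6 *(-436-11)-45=2637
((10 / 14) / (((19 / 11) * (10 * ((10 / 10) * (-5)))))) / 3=-11 / 3990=-0.00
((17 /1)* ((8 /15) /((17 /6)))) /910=8 /2275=0.00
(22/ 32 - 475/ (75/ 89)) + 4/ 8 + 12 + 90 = -22103/ 48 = -460.48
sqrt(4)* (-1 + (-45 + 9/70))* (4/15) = -24.46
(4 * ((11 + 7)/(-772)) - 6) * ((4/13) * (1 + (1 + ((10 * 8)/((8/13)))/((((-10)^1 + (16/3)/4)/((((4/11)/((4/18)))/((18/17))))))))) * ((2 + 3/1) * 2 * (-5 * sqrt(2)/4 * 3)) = -41101200 * sqrt(2)/27599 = -2106.09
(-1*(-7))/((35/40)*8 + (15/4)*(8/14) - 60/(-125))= 0.73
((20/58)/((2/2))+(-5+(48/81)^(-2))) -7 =-65387/7424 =-8.81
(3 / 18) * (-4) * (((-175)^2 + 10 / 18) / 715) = -110252 / 3861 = -28.56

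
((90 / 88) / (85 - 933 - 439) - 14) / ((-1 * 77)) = 88093 / 484484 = 0.18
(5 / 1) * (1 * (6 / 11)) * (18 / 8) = 135 / 22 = 6.14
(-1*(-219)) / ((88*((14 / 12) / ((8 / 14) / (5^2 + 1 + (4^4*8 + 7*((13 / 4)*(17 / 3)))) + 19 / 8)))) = 2310169023 / 455950880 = 5.07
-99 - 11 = -110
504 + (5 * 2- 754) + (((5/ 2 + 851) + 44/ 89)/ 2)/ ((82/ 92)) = 1744733/ 7298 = 239.07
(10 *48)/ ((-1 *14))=-240/ 7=-34.29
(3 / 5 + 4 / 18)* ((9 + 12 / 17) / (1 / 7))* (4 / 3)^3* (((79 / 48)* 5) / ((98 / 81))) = 321530 / 357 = 900.64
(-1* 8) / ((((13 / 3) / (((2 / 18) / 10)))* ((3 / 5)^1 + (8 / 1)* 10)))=-4 / 15717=-0.00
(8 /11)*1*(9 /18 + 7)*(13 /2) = 390 /11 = 35.45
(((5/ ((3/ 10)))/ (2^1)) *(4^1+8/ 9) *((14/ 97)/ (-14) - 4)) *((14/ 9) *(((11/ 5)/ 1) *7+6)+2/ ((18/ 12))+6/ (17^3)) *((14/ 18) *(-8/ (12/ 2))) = 18342555837760/ 3126716721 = 5866.40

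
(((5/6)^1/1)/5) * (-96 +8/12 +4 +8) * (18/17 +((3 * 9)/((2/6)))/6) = -6875/34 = -202.21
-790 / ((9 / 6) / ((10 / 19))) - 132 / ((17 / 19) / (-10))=1160960 / 969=1198.10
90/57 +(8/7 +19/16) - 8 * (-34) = 587135/2128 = 275.91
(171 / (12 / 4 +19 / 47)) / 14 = 8037 / 2240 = 3.59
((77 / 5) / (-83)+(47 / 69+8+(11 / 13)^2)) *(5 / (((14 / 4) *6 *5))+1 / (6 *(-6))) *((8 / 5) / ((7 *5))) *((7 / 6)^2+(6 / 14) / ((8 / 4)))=17697387791 / 1344506886450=0.01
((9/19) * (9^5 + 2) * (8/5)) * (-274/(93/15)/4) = -291239532/589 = -494464.40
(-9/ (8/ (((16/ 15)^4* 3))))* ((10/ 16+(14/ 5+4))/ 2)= -50688/ 3125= -16.22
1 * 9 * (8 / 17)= 72 / 17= 4.24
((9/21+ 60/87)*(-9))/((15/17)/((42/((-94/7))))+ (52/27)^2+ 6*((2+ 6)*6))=-177232293/5132162857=-0.03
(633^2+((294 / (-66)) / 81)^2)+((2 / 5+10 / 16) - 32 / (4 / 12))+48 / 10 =12721111927633 / 31755240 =400598.83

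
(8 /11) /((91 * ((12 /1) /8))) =16 /3003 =0.01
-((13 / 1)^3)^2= -4826809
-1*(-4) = 4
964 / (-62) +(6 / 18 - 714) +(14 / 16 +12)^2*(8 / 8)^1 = -3353651 / 5952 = -563.45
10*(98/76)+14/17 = 4431/323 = 13.72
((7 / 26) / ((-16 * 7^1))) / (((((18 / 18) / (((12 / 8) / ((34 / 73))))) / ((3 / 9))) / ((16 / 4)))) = -0.01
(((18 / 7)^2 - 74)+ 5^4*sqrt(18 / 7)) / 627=-3302 / 30723+ 625*sqrt(14) / 1463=1.49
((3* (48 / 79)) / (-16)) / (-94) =0.00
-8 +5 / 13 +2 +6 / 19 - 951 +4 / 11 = -2597278 / 2717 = -955.94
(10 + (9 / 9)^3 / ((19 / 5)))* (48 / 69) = 3120 / 437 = 7.14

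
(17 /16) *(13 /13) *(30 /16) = 255 /128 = 1.99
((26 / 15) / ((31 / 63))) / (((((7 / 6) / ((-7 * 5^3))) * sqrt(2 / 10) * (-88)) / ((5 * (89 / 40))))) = 1822275 * sqrt(5) / 5456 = 746.83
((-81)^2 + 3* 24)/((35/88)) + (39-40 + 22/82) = 23930814/1435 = 16676.53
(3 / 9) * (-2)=-2 / 3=-0.67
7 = 7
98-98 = 0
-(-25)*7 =175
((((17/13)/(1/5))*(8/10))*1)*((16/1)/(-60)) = -272/195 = -1.39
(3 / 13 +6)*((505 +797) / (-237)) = -35154 / 1027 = -34.23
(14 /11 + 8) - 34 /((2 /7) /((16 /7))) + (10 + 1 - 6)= -2835 /11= -257.73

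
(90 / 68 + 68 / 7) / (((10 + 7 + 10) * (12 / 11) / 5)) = 144485 / 77112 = 1.87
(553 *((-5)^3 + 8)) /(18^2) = -7189 /36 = -199.69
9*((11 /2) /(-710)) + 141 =200121 /1420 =140.93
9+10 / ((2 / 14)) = 79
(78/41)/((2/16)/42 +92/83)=2175264/1270795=1.71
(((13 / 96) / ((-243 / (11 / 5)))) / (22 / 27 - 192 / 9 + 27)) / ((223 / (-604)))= 21593 / 42147000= 0.00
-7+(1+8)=2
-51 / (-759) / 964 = 17 / 243892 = 0.00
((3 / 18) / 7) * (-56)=-4 / 3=-1.33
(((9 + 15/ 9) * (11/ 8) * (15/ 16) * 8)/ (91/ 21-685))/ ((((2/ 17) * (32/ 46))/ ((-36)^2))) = -5225715/ 2042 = -2559.12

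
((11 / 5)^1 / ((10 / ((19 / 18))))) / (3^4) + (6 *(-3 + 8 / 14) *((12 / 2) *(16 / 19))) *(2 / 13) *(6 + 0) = -8565680239 / 126044100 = -67.96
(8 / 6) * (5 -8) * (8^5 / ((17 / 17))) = -131072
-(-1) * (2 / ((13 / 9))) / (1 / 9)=162 / 13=12.46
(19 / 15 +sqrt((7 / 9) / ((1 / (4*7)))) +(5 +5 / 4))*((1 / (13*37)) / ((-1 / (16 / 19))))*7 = -20468 / 137085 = -0.15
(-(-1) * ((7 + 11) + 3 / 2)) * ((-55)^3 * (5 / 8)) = -32443125 / 16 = -2027695.31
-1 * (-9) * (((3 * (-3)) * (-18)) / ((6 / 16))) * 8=31104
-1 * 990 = -990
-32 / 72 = -4 / 9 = -0.44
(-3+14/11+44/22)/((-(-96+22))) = 3/814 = 0.00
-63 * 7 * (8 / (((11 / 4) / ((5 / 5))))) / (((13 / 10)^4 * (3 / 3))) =-141120000 / 314171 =-449.18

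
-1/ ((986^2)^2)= -1/ 945165062416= -0.00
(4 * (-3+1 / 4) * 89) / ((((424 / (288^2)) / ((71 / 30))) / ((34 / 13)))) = -4083792768 / 3445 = -1185426.06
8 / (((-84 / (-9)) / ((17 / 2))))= 51 / 7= 7.29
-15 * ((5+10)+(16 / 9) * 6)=-385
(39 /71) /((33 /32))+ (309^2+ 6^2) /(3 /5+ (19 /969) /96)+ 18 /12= 3652402772195 /22950466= 159142.86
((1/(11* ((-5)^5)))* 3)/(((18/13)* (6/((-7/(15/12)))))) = 91/1546875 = 0.00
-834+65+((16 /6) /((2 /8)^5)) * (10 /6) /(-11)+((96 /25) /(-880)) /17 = -248818429 /210375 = -1182.74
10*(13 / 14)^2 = 845 / 98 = 8.62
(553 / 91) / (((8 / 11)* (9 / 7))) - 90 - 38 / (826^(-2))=-24267270925 / 936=-25926571.50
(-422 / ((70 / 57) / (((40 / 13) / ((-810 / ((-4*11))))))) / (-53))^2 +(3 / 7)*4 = 1224599159956 / 423937721025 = 2.89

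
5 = 5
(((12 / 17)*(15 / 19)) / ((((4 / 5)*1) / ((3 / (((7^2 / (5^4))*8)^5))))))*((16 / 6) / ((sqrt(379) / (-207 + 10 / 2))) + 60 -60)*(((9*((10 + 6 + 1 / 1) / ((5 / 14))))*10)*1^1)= -19505023956298828125*sqrt(379) / 148780197891584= -2552236.77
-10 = -10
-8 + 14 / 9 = -6.44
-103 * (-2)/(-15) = -206/15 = -13.73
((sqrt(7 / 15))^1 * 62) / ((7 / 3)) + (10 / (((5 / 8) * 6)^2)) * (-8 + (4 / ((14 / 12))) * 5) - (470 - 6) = -144112 / 315 + 62 * sqrt(105) / 35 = -439.35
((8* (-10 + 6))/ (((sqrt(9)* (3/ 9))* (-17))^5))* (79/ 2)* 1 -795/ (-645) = 75306773/ 61053851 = 1.23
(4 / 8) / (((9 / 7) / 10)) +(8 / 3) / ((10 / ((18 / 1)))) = 391 / 45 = 8.69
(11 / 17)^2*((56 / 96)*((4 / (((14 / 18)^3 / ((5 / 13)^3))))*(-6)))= -22052250 / 31111717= -0.71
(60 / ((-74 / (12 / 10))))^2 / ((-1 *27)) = -48 / 1369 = -0.04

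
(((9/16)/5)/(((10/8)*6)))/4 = 3/800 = 0.00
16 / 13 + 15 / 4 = 259 / 52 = 4.98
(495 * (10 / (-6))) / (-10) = 165 / 2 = 82.50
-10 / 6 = -5 / 3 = -1.67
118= 118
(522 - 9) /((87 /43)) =7353 /29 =253.55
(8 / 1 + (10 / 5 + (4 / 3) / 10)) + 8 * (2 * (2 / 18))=536 / 45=11.91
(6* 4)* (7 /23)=168 /23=7.30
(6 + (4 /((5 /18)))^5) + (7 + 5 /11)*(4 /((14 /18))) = 148999326414 /240625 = 619217.98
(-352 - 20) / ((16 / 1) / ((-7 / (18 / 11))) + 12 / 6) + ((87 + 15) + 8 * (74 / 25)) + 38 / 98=27891461 / 82075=339.83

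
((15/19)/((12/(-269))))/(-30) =269/456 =0.59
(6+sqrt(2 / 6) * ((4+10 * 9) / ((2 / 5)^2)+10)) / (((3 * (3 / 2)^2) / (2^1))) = 16 / 9+4780 * sqrt(3) / 81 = 103.99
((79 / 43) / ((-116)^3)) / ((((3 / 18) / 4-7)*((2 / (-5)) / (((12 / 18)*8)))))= -395 / 175137409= -0.00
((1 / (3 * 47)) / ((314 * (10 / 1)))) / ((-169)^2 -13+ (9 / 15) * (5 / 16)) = 4 / 50557698135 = 0.00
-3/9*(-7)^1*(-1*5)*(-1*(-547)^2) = 10472315/3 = 3490771.67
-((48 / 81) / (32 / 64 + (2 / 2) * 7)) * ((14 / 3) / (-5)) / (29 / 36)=1792 / 19575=0.09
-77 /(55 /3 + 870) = -231 /2665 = -0.09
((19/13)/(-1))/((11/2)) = -38/143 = -0.27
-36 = -36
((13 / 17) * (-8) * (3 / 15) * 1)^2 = 10816 / 7225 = 1.50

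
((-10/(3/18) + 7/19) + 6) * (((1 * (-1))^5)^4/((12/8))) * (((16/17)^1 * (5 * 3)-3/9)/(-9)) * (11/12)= 50.20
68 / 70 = 34 / 35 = 0.97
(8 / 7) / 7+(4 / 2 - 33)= -1511 / 49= -30.84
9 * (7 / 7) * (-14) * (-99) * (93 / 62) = 18711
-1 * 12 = -12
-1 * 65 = -65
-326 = -326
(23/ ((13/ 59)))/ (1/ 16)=21712/ 13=1670.15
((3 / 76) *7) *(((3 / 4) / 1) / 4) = 63 / 1216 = 0.05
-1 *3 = -3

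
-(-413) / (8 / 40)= 2065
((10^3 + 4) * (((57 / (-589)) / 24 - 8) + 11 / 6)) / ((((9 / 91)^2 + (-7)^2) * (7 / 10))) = -1363219403 / 7548810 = -180.59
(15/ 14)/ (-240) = -0.00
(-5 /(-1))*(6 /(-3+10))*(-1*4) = -120 /7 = -17.14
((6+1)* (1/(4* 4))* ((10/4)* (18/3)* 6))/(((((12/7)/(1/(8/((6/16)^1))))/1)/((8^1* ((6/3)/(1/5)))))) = 11025/128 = 86.13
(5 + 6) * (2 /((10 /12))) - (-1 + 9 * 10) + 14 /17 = -5251 /85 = -61.78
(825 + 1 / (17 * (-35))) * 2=981748 / 595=1650.00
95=95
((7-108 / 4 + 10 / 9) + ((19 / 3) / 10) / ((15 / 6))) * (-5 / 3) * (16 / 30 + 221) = 6880.66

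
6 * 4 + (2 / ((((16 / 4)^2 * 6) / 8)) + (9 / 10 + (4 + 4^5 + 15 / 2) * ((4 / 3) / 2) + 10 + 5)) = 3652 / 5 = 730.40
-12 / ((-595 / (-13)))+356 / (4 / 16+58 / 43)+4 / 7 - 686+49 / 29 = -437822513 / 949025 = -461.34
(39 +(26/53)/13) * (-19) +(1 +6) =-38940/53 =-734.72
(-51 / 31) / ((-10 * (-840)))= -0.00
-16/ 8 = -2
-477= -477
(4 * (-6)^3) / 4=-216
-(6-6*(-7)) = -48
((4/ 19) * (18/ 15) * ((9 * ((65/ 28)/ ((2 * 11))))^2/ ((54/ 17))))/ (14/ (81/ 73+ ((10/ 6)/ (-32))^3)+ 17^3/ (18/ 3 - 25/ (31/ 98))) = -27596524167459/ 21026806493694386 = -0.00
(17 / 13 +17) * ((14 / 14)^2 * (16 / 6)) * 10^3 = 1904000 / 39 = 48820.51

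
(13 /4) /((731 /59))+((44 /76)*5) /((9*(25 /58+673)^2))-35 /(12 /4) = -8699342121685783 /762808842921924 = -11.40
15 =15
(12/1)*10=120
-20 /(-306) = 10 /153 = 0.07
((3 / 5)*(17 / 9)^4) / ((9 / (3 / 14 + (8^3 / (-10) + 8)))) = -83771563 / 2296350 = -36.48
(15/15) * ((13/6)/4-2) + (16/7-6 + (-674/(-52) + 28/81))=479681/58968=8.13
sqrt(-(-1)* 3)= 1.73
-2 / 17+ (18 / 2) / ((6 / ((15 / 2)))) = 757 / 68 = 11.13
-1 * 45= -45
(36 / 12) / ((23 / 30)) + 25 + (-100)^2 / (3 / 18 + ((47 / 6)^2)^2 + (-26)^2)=31.16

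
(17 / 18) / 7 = 17 / 126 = 0.13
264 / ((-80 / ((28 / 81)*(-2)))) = 308 / 135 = 2.28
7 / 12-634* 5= -38033 / 12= -3169.42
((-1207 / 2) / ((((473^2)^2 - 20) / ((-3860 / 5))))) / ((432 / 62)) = 0.00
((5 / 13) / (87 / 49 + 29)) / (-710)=-49 / 2783768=-0.00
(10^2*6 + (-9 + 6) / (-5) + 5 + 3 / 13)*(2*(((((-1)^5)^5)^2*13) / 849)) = 78758 / 4245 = 18.55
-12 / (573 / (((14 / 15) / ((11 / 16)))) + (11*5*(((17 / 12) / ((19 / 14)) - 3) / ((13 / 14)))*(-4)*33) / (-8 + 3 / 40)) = 210467712 / 26444696245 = 0.01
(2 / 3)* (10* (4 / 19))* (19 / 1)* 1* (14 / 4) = 280 / 3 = 93.33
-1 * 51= -51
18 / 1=18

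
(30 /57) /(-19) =-10 /361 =-0.03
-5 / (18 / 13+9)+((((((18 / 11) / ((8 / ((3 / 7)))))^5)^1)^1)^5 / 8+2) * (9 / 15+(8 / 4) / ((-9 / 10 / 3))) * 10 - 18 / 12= -311249658107880689561358769703069949062157860991444883893564628151 / 2524024859261984868045258080811345199667146791908674014850056192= -123.31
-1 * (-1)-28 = -27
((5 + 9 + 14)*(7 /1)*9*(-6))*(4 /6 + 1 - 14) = 130536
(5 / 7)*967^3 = 4521155315 / 7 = 645879330.71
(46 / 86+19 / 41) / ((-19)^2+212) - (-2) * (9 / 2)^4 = 6627929719 / 8081592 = 820.13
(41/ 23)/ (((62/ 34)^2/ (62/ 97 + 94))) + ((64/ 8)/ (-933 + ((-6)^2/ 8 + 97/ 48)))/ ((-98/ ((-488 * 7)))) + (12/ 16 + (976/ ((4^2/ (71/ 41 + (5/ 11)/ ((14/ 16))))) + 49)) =285962142323924527/ 1204022011253908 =237.51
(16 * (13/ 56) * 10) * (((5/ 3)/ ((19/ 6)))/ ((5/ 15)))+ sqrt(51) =65.79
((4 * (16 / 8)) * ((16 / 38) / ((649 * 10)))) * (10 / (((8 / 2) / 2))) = 32 / 12331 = 0.00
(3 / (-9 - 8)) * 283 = -849 / 17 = -49.94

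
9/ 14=0.64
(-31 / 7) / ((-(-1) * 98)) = -0.05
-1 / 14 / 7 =-1 / 98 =-0.01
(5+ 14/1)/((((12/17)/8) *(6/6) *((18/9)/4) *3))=1292/9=143.56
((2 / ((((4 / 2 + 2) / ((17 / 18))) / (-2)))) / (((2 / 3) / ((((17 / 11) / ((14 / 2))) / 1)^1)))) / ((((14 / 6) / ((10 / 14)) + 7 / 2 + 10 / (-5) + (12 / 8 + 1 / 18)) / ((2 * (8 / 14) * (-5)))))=86700 / 306691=0.28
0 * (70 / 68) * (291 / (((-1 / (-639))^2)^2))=0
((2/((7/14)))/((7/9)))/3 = 12/7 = 1.71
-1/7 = -0.14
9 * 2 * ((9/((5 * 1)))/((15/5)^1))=54/5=10.80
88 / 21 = 4.19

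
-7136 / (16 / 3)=-1338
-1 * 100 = -100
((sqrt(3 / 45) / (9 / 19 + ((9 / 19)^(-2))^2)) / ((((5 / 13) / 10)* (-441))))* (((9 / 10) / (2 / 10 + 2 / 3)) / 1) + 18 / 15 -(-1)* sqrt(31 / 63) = -124659* sqrt(15) / 621111260 + sqrt(217) / 21 + 6 / 5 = 1.90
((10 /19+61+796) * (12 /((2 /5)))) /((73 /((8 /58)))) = 1955160 /40223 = 48.61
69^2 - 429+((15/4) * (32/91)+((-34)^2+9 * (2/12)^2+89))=2030599/364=5578.57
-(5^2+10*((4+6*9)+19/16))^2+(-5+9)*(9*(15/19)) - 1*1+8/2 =-462692067/1216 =-380503.34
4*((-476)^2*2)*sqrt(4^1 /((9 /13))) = 3625216*sqrt(13) /3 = 4356967.39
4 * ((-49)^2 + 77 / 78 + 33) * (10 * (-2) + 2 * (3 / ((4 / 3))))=-5887799 / 39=-150969.21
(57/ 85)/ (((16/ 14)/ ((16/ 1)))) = 798/ 85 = 9.39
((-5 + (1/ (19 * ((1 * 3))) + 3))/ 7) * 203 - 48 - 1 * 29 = -7666/ 57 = -134.49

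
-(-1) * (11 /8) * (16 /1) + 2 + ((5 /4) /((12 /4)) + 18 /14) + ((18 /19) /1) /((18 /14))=42197 /1596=26.44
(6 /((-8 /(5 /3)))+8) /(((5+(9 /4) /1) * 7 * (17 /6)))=162 /3451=0.05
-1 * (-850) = 850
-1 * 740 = -740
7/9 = 0.78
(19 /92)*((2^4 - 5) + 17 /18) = 2.47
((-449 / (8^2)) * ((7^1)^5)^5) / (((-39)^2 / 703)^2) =-297582913473523284918654071687 / 148060224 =-2009877504126451172454.35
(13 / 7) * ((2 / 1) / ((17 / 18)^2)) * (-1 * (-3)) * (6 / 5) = 14.99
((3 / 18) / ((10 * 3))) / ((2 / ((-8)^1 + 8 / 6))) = -1 / 54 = -0.02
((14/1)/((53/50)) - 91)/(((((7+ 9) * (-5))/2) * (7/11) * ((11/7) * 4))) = 4123/8480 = 0.49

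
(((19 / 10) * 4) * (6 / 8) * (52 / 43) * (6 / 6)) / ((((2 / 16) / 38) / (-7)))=-3153696 / 215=-14668.35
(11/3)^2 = 121/9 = 13.44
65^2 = 4225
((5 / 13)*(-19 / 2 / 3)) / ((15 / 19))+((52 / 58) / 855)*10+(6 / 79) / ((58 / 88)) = -1603713 / 1131754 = -1.42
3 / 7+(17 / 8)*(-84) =-2493 / 14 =-178.07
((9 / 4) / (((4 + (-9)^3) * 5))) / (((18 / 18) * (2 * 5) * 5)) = -9 / 725000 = -0.00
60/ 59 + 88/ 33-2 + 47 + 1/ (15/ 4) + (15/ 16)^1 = 49.89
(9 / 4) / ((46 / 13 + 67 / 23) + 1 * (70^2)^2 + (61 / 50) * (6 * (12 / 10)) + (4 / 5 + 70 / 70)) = 336375 / 3589497546808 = 0.00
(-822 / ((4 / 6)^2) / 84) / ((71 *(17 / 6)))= -3699 / 33796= -0.11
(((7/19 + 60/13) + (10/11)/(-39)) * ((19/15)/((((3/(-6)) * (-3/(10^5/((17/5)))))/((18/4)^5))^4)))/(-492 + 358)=-64307068601857984960269927978515625000/800214701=-80362268428080259625560080000.00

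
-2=-2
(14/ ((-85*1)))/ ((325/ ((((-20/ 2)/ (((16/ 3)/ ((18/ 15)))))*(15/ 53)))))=0.00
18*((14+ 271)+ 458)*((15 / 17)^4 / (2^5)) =253.33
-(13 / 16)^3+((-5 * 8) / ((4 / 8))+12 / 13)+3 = -4079505 / 53248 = -76.61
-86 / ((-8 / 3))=129 / 4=32.25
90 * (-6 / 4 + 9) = 675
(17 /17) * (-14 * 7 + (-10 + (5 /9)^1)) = -967 /9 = -107.44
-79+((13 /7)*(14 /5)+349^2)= 608636 /5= 121727.20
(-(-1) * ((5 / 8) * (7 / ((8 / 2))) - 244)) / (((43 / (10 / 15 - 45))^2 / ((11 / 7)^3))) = -1244952181 / 1242528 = -1001.95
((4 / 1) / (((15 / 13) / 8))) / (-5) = -416 / 75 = -5.55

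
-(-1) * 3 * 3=9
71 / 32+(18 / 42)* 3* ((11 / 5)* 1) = 5653 / 1120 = 5.05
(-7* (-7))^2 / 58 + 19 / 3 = 8305 / 174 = 47.73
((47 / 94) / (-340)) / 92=-1 / 62560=-0.00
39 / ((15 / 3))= 7.80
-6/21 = -0.29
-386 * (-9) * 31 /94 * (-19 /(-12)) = 341031 /188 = 1813.99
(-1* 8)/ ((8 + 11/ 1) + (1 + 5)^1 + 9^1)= -4/ 17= -0.24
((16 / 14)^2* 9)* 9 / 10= 2592 / 245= 10.58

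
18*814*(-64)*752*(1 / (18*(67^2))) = -39176192 / 4489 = -8727.15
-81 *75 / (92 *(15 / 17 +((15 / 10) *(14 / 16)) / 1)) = -137700 / 4577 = -30.09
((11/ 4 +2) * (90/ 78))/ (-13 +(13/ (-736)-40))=-0.10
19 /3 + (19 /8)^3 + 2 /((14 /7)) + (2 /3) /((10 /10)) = 10955 /512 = 21.40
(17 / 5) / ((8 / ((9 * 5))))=153 / 8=19.12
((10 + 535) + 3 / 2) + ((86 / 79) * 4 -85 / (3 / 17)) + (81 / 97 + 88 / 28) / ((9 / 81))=33790271 / 321846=104.99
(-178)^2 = 31684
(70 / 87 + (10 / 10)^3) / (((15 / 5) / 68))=10676 / 261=40.90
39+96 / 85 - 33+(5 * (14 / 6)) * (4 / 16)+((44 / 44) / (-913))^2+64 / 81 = 248761190641 / 22956490260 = 10.84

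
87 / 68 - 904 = -61385 / 68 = -902.72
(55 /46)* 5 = 275 /46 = 5.98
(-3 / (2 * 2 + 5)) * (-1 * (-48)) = -16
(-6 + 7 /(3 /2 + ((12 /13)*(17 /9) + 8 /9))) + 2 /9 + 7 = 25379 /8703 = 2.92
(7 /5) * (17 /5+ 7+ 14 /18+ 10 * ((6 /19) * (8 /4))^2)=1724681 /81225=21.23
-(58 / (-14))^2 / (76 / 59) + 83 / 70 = -226017 / 18620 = -12.14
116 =116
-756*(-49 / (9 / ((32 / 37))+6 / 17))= 6717312 / 1951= 3443.01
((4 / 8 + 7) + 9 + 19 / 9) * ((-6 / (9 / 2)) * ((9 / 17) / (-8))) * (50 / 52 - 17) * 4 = -46565 / 442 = -105.35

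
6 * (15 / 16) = 45 / 8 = 5.62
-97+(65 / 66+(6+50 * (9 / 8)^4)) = -9.92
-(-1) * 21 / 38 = 21 / 38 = 0.55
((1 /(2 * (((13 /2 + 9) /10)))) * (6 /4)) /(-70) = -3 /434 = -0.01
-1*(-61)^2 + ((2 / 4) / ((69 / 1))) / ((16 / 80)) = -513493 / 138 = -3720.96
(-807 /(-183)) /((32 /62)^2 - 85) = -258509 /4967169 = -0.05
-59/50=-1.18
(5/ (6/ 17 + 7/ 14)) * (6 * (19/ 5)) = 3876/ 29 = 133.66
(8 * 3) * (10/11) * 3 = 720/11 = 65.45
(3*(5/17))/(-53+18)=-3/119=-0.03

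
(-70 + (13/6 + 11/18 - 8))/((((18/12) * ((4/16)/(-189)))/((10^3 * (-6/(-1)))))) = 227472000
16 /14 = 8 /7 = 1.14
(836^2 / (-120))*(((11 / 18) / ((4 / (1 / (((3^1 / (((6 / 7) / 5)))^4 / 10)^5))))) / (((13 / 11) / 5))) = -0.00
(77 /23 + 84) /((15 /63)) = 42189 /115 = 366.86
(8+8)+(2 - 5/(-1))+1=24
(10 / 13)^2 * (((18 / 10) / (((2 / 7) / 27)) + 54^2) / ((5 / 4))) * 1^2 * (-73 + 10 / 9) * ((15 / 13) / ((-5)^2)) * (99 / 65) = -5271305688 / 714025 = -7382.52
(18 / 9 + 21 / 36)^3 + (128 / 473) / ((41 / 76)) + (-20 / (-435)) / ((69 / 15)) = 396786154309 / 22351906368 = 17.75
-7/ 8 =-0.88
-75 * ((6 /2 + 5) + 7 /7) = -675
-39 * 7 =-273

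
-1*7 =-7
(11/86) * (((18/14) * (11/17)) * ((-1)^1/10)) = -1089/102340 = -0.01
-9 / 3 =-3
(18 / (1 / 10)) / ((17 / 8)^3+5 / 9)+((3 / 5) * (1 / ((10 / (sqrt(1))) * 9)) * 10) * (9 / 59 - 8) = 712396649 / 41397645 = 17.21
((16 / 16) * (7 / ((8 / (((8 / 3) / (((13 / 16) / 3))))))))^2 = 12544 / 169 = 74.22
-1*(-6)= 6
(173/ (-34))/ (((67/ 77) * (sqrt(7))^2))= -1903/ 2278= -0.84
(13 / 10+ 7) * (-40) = -332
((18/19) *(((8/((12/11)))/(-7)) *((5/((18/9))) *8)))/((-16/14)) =330/19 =17.37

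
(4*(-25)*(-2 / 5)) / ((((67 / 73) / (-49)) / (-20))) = 2861600 / 67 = 42710.45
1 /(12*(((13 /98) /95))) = 4655 /78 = 59.68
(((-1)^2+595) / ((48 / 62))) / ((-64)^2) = 4619 / 24576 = 0.19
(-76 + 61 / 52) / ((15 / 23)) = -29831 / 260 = -114.73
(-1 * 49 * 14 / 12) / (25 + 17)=-49 / 36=-1.36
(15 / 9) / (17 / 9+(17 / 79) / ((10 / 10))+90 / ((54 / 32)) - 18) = 1185 / 26618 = 0.04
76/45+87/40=1391/360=3.86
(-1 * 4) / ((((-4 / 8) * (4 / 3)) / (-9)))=-54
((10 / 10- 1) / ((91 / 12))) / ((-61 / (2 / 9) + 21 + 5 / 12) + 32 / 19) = 0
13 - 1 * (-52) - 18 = 47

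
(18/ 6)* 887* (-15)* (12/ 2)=-239490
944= 944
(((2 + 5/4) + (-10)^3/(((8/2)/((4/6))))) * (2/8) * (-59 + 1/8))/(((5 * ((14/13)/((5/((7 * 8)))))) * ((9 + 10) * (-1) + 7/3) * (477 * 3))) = -75517/45158400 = -0.00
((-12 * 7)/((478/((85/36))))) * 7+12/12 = -2731/1434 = -1.90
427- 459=-32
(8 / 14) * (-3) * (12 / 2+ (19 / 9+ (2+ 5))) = -544 / 21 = -25.90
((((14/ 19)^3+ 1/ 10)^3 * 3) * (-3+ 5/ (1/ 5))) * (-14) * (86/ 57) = -133599107042528589/ 766383282225125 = -174.32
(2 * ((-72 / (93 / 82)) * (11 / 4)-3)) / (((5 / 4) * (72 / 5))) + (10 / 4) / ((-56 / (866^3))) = -37749998395 / 1302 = -28993854.37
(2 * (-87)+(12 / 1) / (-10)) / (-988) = 219 / 1235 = 0.18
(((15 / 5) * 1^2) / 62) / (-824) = -3 / 51088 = -0.00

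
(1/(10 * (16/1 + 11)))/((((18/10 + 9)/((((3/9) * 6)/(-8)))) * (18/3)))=-1/69984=-0.00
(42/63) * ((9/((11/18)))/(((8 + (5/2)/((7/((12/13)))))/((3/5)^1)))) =14742/20845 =0.71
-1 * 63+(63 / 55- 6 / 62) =-105627 / 1705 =-61.95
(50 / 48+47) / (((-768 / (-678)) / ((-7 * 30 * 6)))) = -53438.85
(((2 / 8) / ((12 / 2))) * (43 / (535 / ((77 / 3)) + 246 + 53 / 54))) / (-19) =-29799 / 84635044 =-0.00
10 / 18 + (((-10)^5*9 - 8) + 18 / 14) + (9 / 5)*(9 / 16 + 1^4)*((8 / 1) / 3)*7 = -113394161 / 126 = -899953.66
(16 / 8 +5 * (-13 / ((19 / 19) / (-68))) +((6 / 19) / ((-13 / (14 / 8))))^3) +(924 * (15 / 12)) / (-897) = 12257472695821 / 2772737032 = 4420.71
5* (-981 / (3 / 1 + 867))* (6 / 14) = -2.42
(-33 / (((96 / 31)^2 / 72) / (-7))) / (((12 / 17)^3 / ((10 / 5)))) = 363547261 / 36864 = 9861.85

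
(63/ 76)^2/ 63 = 63/ 5776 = 0.01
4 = 4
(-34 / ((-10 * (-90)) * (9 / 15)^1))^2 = 289 / 72900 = 0.00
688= 688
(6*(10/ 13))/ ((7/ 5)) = 300/ 91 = 3.30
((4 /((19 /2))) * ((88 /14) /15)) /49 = 352 /97755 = 0.00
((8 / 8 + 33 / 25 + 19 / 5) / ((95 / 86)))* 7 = 92106 / 2375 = 38.78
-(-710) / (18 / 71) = 25205 / 9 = 2800.56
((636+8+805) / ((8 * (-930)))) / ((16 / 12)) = -1449 / 9920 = -0.15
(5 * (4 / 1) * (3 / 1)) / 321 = 20 / 107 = 0.19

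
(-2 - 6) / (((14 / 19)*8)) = -19 / 14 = -1.36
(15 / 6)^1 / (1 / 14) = 35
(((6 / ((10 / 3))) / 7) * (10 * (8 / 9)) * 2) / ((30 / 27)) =144 / 35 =4.11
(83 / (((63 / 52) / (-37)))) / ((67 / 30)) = -1596920 / 1407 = -1134.98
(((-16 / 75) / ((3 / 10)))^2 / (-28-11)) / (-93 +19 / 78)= 2048 / 14650875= 0.00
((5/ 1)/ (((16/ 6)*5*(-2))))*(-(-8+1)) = -21/ 16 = -1.31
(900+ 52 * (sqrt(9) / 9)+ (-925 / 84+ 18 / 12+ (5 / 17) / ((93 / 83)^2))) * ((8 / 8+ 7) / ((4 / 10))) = 18691981435 / 1029231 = 18161.11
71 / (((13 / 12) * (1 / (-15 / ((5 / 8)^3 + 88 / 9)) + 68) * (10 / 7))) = 580608 / 852137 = 0.68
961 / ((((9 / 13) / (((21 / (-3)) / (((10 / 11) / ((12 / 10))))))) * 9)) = -961961 / 675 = -1425.13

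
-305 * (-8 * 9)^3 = 113840640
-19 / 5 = -3.80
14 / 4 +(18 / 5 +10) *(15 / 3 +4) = 1259 / 10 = 125.90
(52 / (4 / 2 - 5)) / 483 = -52 / 1449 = -0.04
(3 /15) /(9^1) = 1 /45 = 0.02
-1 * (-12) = 12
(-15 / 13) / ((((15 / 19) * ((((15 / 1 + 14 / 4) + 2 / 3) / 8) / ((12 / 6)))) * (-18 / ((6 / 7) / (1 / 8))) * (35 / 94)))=457216 / 366275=1.25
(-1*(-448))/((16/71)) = 1988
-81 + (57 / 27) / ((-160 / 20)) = -5851 / 72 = -81.26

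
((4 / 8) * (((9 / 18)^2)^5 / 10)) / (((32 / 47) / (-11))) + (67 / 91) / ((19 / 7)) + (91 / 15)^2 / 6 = 139958284987 / 21852979200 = 6.40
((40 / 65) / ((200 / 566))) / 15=566 / 4875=0.12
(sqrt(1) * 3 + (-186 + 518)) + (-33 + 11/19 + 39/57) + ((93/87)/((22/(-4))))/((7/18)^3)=623590658/2078923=299.96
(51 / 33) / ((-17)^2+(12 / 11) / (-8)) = 34 / 6355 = 0.01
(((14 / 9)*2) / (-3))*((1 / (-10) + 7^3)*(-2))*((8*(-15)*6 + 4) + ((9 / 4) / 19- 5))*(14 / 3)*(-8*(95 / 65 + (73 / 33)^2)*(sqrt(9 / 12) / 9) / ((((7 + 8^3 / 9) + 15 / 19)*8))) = 1095487322356*sqrt(3) / 83880225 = 22620.82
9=9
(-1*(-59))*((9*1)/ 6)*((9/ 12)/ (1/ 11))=5841/ 8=730.12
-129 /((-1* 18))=43 /6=7.17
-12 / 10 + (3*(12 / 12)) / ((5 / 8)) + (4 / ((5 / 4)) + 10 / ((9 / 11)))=856 / 45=19.02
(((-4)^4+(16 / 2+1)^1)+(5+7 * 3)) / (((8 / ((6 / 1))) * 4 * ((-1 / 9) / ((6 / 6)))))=-7857 / 16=-491.06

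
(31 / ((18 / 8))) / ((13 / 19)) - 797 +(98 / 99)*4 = -994727 / 1287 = -772.90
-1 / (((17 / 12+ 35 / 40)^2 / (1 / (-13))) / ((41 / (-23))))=-23616 / 904475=-0.03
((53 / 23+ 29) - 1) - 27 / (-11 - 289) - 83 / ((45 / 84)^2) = -5357461 / 20700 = -258.81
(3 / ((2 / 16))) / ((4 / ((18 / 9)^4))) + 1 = 97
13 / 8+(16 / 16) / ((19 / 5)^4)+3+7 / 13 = 70047377 / 13553384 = 5.17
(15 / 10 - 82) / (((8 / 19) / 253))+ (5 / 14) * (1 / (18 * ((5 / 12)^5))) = -3385820033 / 70000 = -48368.86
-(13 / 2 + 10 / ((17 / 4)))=-301 / 34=-8.85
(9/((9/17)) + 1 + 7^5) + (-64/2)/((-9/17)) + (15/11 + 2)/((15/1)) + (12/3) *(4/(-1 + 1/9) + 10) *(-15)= 8195056/495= 16555.67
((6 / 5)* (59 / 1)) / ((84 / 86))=2537 / 35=72.49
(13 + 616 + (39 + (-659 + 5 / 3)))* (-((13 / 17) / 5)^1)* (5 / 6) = -208 / 153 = -1.36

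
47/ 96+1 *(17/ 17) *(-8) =-721/ 96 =-7.51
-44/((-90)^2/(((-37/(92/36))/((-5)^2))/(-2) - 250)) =3158837/2328750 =1.36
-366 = -366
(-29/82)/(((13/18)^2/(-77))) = 361746/6929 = 52.21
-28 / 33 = -0.85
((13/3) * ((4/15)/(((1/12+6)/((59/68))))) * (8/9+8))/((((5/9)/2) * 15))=98176/279225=0.35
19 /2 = 9.50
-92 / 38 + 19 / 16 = -375 / 304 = -1.23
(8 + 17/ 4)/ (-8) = -49/ 32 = -1.53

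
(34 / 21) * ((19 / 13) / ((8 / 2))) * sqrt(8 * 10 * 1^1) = 646 * sqrt(5) / 273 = 5.29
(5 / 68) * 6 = 15 / 34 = 0.44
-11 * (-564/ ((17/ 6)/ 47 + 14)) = 1749528/ 3965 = 441.24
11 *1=11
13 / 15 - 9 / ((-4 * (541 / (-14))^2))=3811468 / 4390215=0.87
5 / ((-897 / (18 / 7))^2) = 180 / 4380649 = 0.00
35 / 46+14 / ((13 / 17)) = 11403 / 598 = 19.07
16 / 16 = 1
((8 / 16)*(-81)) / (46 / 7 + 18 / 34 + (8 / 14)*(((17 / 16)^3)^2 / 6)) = -17326669824 / 3096494279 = -5.60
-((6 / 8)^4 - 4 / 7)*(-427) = -27877 / 256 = -108.89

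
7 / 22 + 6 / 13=223 / 286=0.78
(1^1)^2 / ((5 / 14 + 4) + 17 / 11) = 154 / 909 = 0.17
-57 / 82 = -0.70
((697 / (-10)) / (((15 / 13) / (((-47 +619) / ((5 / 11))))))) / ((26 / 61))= -178344.64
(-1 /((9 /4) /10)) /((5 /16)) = -128 /9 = -14.22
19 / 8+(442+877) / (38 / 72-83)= -323461 / 23752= -13.62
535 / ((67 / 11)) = 5885 / 67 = 87.84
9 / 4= 2.25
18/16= 9/8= 1.12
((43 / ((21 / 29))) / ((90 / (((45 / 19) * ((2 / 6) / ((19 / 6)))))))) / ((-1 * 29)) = -0.01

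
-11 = -11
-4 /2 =-2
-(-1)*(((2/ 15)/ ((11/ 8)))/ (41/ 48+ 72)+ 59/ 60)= 454525/ 461604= 0.98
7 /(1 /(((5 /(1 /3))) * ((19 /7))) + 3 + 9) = 1995 /3427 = 0.58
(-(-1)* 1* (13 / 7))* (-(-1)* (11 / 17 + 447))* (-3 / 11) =-296790 / 1309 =-226.73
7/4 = 1.75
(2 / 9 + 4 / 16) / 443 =17 / 15948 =0.00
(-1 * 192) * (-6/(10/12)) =1382.40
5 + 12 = 17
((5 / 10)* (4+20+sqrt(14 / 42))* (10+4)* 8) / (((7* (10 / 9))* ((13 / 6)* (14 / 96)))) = 3456* sqrt(3) / 455+248832 / 455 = 560.04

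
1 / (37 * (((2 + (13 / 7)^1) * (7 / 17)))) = 17 / 999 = 0.02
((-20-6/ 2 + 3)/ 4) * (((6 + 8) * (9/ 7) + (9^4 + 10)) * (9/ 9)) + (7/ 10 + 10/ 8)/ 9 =-1976687/ 60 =-32944.78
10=10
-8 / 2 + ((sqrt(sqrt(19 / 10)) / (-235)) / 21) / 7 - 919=-923 - 10^(3 / 4) * 19^(1 / 4) / 345450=-923.00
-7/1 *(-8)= 56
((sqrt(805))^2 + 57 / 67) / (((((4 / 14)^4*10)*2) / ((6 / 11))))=48613047 / 14740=3298.04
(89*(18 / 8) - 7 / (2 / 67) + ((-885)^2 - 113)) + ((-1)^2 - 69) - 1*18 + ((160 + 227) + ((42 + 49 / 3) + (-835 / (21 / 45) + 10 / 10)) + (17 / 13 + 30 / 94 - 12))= 40116810497 / 51324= 781638.42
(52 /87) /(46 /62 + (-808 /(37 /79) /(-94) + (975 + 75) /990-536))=-7708987 /6653220658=-0.00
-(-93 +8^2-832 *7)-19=5834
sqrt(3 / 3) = 1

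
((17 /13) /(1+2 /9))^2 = 23409 /20449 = 1.14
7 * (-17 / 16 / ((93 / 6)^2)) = -119 / 3844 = -0.03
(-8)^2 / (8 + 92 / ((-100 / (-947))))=1600 / 21981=0.07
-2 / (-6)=1 / 3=0.33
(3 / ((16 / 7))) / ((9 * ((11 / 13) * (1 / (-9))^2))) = 2457 / 176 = 13.96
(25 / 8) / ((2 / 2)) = 25 / 8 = 3.12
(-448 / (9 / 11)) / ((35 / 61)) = -42944 / 45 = -954.31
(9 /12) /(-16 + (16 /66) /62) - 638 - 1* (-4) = -41502173 /65456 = -634.05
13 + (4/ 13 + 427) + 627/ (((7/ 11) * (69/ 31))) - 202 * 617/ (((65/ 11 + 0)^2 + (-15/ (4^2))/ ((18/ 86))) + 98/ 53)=-8847308682937/ 2971697911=-2977.19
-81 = -81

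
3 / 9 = 1 / 3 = 0.33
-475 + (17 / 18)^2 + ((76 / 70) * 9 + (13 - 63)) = -514.34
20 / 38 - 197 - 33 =-4360 / 19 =-229.47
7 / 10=0.70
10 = 10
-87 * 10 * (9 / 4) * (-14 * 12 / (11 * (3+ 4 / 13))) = 4275180 / 473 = 9038.44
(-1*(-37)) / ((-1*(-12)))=37 / 12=3.08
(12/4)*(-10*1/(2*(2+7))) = -5/3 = -1.67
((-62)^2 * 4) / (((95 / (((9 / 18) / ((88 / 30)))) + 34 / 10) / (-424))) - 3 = -97816593 / 8411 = -11629.60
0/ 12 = 0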